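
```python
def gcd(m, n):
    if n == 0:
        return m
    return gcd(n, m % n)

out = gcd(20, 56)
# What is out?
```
Call trace:
gcd(m=20, n=56)
  gcd(m=56, n=20)
    gcd(m=20, n=16)
      gcd(m=16, n=4)
        gcd(m=4, n=0)
        -> return 4
      -> return 4
    -> return 4
  -> return 4
-> return 4

Final answer: 4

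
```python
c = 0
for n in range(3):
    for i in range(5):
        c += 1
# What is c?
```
Trace:
  c=0
  c=1, n=0, i=0
  c=2, n=0, i=1
  c=3, n=0, i=2
  c=4, n=0, i=3
  c=5, n=0, i=4
  c=6, n=1, i=0
  c=7, n=1, i=1
  c=8, n=1, i=2
  c=9, n=1, i=3
  c=10, n=1, i=4
  c=11, n=2, i=0
  c=12, n=2, i=1
  c=13, n=2, i=2
  c=14, n=2, i=3
  c=15, n=2, i=4

Final answer: 15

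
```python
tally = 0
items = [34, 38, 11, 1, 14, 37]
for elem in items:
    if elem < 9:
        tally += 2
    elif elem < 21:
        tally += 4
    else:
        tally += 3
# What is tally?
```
Trace:
  tally=0
  tally=3, elem=34
  tally=6, elem=38
  tally=10, elem=11
  tally=12, elem=1
  tally=16, elem=14
  tally=19, elem=37

Final answer: 19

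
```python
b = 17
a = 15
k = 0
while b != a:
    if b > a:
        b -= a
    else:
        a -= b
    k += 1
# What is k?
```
Trace:
  b=17
  b=17, a=15
  b=17, a=15, k=0
  b=2, a=15, k=1
  b=2, a=13, k=2
  b=2, a=11, k=3
  b=2, a=9, k=4
  b=2, a=7, k=5
  b=2, a=5, k=6
  b=2, a=3, k=7
  b=2, a=1, k=8
  b=1, a=1, k=9

Final answer: 9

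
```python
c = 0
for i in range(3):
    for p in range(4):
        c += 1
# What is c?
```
Trace:
  c=0
  c=1, i=0, p=0
  c=2, i=0, p=1
  c=3, i=0, p=2
  c=4, i=0, p=3
  c=5, i=1, p=0
  c=6, i=1, p=1
  c=7, i=1, p=2
  c=8, i=1, p=3
  c=9, i=2, p=0
  c=10, i=2, p=1
  c=11, i=2, p=2
  c=12, i=2, p=3

Final answer: 12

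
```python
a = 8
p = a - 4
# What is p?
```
Trace:
  a=8
  a=8, p=4

Final answer: 4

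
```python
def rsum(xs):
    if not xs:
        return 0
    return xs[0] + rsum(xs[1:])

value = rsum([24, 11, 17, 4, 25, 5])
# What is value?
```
Call trace:
rsum(xs=[24, 11, 17, 4, 25, 5])
  rsum(xs=[11, 17, 4, 25, 5])
    rsum(xs=[17, 4, 25, 5])
      rsum(xs=[4, 25, 5])
        rsum(xs=[25, 5])
          rsum(xs=[5])
            rsum(xs=[])
            -> return 0
          -> return 5
        -> return 30
      -> return 34
    -> return 51
  -> return 62
-> return 86

Final answer: 86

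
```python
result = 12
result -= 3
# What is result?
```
Trace:
  result=12
  result=9

Final answer: 9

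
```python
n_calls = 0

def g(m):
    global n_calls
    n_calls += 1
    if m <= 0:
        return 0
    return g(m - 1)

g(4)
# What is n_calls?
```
Call trace:
g(m=4)
  g(m=3)
    g(m=2)
      g(m=1)
        g(m=0)
        -> return 0
      -> return 0
    -> return 0
  -> return 0
-> return 0

n_calls is incremented once per call. g is entered once for each m = 4, 3, 2, 1, 0 (the m <= 0 call returns without recursing), i.e. 4 + 1 calls.
n_calls = 5

Final answer: 5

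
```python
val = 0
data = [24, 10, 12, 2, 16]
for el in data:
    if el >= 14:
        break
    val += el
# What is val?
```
Trace:
  val=0
  val=0, el=24

Final answer: 0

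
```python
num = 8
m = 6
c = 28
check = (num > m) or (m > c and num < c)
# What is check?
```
Trace:
  num=8
  num=8, m=6
  num=8, m=6, c=28
  num=8, m=6, c=28, check=True

Final answer: True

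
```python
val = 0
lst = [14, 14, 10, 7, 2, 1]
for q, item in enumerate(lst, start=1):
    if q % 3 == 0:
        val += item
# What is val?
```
Trace:
  val=0
  val=0, q=1, item=14
  val=0, q=2, item=14
  val=10, q=3, item=10
  val=10, q=4, item=7
  val=10, q=5, item=2
  val=11, q=6, item=1

Final answer: 11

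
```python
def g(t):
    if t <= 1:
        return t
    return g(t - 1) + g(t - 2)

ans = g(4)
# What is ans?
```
Call trace (a repeated sub-call is expanded the first time; later identical calls just restate its return value):
g(t=4)
  g(t=3)
    g(t=2)
      g(t=1)
      -> return 1
      g(t=0)
      -> return 0
    -> return 1
    g(t=1)
    -> return 1
  -> return 2
  g(t=2) -> return 1  (same call as traced above)
-> return 3

Final answer: 3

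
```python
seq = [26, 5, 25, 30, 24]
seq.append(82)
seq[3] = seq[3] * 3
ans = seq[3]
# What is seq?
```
Trace:
  seq=[26, 5, 25, 30, 24]
  seq=[26, 5, 25, 30, 24, 82]
  seq=[26, 5, 25, 90, 24, 82]
  seq=[26, 5, 25, 90, 24, 82], ans=90

Final answer: [26, 5, 25, 90, 24, 82]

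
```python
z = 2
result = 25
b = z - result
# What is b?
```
Trace:
  z=2
  z=2, result=25
  z=2, result=25, b=-23

Final answer: -23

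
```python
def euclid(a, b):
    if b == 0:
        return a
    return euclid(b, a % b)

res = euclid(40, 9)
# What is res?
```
Call trace:
euclid(a=40, b=9)
  euclid(a=9, b=4)
    euclid(a=4, b=1)
      euclid(a=1, b=0)
      -> return 1
    -> return 1
  -> return 1
-> return 1

Final answer: 1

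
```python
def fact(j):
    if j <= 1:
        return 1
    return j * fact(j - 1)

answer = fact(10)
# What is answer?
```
Call trace:
fact(j=10)
  fact(j=9)
    fact(j=8)
      fact(j=7)
        fact(j=6)
          fact(j=5)
            fact(j=4)
              fact(j=3)
                fact(j=2)
                  fact(j=1)
                  -> return 1
                -> return 2
              -> return 6
            -> return 24
          -> return 120
        -> return 720
      -> return 5040
    -> return 40320
  -> return 362880
-> return 3628800

Final answer: 3628800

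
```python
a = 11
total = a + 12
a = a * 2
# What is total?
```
Trace:
  a=11
  a=11, total=23
  a=22, total=23

Final answer: 23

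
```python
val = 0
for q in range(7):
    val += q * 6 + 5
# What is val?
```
Trace:
  val=0
  val=5, q=0
  val=16, q=1
  val=33, q=2
  val=56, q=3
  val=85, q=4
  val=120, q=5
  val=161, q=6

Final answer: 161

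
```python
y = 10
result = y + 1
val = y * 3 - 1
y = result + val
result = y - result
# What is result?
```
Trace:
  y=10
  y=10, result=11
  y=10, result=11, val=29
  y=40, result=11, val=29
  y=40, result=29, val=29

Final answer: 29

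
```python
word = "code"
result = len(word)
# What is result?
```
Trace:
  word='code'
  word='code', result=4

Final answer: 4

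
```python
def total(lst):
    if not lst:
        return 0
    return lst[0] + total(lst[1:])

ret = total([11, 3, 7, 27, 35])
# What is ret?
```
Call trace:
total(lst=[11, 3, 7, 27, 35])
  total(lst=[3, 7, 27, 35])
    total(lst=[7, 27, 35])
      total(lst=[27, 35])
        total(lst=[35])
          total(lst=[])
          -> return 0
        -> return 35
      -> return 62
    -> return 69
  -> return 72
-> return 83

Final answer: 83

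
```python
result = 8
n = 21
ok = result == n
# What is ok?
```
Trace:
  result=8
  result=8, n=21
  result=8, n=21, ok=False

Final answer: False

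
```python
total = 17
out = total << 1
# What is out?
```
Trace:
  total=17
  total=17, out=34

Final answer: 34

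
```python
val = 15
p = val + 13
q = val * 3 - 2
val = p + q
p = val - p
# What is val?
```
Trace:
  val=15
  val=15, p=28
  val=15, p=28, q=43
  val=71, p=28, q=43
  val=71, p=43, q=43

Final answer: 71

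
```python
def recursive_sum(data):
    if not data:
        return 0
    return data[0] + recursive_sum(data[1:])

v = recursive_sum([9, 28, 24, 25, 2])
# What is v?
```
Call trace:
recursive_sum(data=[9, 28, 24, 25, 2])
  recursive_sum(data=[28, 24, 25, 2])
    recursive_sum(data=[24, 25, 2])
      recursive_sum(data=[25, 2])
        recursive_sum(data=[2])
          recursive_sum(data=[])
          -> return 0
        -> return 2
      -> return 27
    -> return 51
  -> return 79
-> return 88

Final answer: 88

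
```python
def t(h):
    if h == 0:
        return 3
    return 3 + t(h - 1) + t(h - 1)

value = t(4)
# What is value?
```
Call trace (a repeated sub-call is expanded the first time; later identical calls just restate its return value):
t(h=4)
  t(h=3)
    t(h=2)
      t(h=1)
        t(h=0)
        -> return 3
        t(h=0)
        -> return 3
      -> return 9
      t(h=1) -> return 9  (same call as traced above)
    -> return 21
    t(h=2) -> return 21  (same call as traced above)
  -> return 45
  t(h=3) -> return 45  (same call as traced above)
-> return 93

Final answer: 93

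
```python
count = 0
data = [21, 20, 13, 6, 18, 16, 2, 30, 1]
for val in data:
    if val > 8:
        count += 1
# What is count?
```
Trace:
  count=0
  count=1, val=21
  count=2, val=20
  count=3, val=13
  count=3, val=6
  count=4, val=18
  count=5, val=16
  count=5, val=2
  count=6, val=30
  count=6, val=1

Final answer: 6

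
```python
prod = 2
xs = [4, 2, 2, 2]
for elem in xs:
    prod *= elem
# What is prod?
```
Trace:
  prod=2
  prod=8, elem=4
  prod=16, elem=2
  prod=32, elem=2
  prod=64, elem=2

Final answer: 64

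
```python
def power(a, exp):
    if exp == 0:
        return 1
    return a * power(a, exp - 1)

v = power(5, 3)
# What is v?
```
Call trace:
power(a=5, exp=3)
  power(a=5, exp=2)
    power(a=5, exp=1)
      power(a=5, exp=0)
      -> return 1
    -> return 5
  -> return 25
-> return 125

Final answer: 125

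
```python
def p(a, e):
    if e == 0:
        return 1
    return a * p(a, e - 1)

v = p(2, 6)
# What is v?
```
Call trace:
p(a=2, e=6)
  p(a=2, e=5)
    p(a=2, e=4)
      p(a=2, e=3)
        p(a=2, e=2)
          p(a=2, e=1)
            p(a=2, e=0)
            -> return 1
          -> return 2
        -> return 4
      -> return 8
    -> return 16
  -> return 32
-> return 64

Final answer: 64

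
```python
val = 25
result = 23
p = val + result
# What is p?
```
Trace:
  val=25
  val=25, result=23
  val=25, result=23, p=48

Final answer: 48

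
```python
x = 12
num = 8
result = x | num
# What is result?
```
Trace:
  x=12
  x=12, num=8
  x=12, num=8, result=12

Final answer: 12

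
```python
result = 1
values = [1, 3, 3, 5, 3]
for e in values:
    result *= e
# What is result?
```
Trace:
  result=1
  result=1, e=1
  result=3, e=3
  result=9, e=3
  result=45, e=5
  result=135, e=3

Final answer: 135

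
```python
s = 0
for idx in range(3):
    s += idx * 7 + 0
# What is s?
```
Trace:
  s=0
  s=0, idx=0
  s=7, idx=1
  s=21, idx=2

Final answer: 21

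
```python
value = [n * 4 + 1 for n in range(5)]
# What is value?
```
Trace:
  n=0
  n=1
  n=2
  n=3
  n=4
  value=[1, 5, 9, 13, 17]

Final answer: [1, 5, 9, 13, 17]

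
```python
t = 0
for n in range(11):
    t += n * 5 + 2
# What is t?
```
Trace:
  t=0
  t=2, n=0
  t=9, n=1
  t=21, n=2
  t=38, n=3
  t=60, n=4
  t=87, n=5
  t=119, n=6
  t=156, n=7
  t=198, n=8
  t=245, n=9
  t=297, n=10

Final answer: 297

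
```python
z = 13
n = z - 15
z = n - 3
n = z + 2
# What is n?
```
Trace:
  z=13
  z=13, n=-2
  z=-5, n=-2
  z=-5, n=-3

Final answer: -3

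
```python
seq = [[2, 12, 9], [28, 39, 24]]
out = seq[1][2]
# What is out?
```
Trace:
  seq=[[2, 12, 9], [28, 39, 24]]
  seq=[[2, 12, 9], [28, 39, 24]], out=24

Final answer: 24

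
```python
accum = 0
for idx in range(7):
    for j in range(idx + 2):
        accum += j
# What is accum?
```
Trace:
  accum=0
  accum=0, idx=0, j=0
  accum=1, idx=0, j=1
  accum=1, idx=1, j=0
  accum=2, idx=1, j=1
  accum=4, idx=1, j=2
  accum=4, idx=2, j=0
  accum=5, idx=2, j=1
  accum=7, idx=2, j=2
  accum=10, idx=2, j=3
  accum=10, idx=3, j=0
  accum=11, idx=3, j=1
  accum=13, idx=3, j=2
  accum=16, idx=3, j=3
  accum=20, idx=3, j=4
  accum=20, idx=4, j=0
  accum=21, idx=4, j=1
  accum=23, idx=4, j=2
  accum=26, idx=4, j=3
  accum=30, idx=4, j=4
  accum=35, idx=4, j=5
  accum=35, idx=5, j=0
  accum=36, idx=5, j=1
  accum=38, idx=5, j=2
  accum=41, idx=5, j=3
  accum=45, idx=5, j=4
  accum=50, idx=5, j=5
  accum=56, idx=5, j=6
  accum=56, idx=6, j=0
  accum=57, idx=6, j=1
  accum=59, idx=6, j=2
  accum=62, idx=6, j=3
  accum=66, idx=6, j=4
  accum=71, idx=6, j=5
  accum=77, idx=6, j=6
  accum=84, idx=6, j=7

Final answer: 84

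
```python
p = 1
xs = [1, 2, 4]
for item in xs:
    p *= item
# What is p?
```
Trace:
  p=1
  p=1, item=1
  p=2, item=2
  p=8, item=4

Final answer: 8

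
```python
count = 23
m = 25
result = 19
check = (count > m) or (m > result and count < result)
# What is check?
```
Trace:
  count=23
  count=23, m=25
  count=23, m=25, result=19
  count=23, m=25, result=19, check=False

Final answer: False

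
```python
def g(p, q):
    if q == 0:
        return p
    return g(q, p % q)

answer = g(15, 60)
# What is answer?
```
Call trace:
g(p=15, q=60)
  g(p=60, q=15)
    g(p=15, q=0)
    -> return 15
  -> return 15
-> return 15

Final answer: 15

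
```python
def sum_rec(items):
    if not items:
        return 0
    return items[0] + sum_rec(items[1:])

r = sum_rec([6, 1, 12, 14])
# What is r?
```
Call trace:
sum_rec(items=[6, 1, 12, 14])
  sum_rec(items=[1, 12, 14])
    sum_rec(items=[12, 14])
      sum_rec(items=[14])
        sum_rec(items=[])
        -> return 0
      -> return 14
    -> return 26
  -> return 27
-> return 33

Final answer: 33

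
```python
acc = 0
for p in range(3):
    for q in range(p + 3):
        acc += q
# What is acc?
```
Trace:
  acc=0
  acc=0, p=0, q=0
  acc=1, p=0, q=1
  acc=3, p=0, q=2
  acc=3, p=1, q=0
  acc=4, p=1, q=1
  acc=6, p=1, q=2
  acc=9, p=1, q=3
  acc=9, p=2, q=0
  acc=10, p=2, q=1
  acc=12, p=2, q=2
  acc=15, p=2, q=3
  acc=19, p=2, q=4

Final answer: 19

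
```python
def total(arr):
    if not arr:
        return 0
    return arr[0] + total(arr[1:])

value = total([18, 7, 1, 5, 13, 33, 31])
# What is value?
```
Call trace:
total(arr=[18, 7, 1, 5, 13, 33, 31])
  total(arr=[7, 1, 5, 13, 33, 31])
    total(arr=[1, 5, 13, 33, 31])
      total(arr=[5, 13, 33, 31])
        total(arr=[13, 33, 31])
          total(arr=[33, 31])
            total(arr=[31])
              total(arr=[])
              -> return 0
            -> return 31
          -> return 64
        -> return 77
      -> return 82
    -> return 83
  -> return 90
-> return 108

Final answer: 108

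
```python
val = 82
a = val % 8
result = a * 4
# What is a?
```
Trace:
  val=82
  val=82, a=2
  val=82, a=2, result=8

Final answer: 2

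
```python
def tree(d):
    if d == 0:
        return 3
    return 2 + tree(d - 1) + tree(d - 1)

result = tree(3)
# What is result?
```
Call trace (a repeated sub-call is expanded the first time; later identical calls just restate its return value):
tree(d=3)
  tree(d=2)
    tree(d=1)
      tree(d=0)
      -> return 3
      tree(d=0)
      -> return 3
    -> return 8
    tree(d=1) -> return 8  (same call as traced above)
  -> return 18
  tree(d=2) -> return 18  (same call as traced above)
-> return 38

Final answer: 38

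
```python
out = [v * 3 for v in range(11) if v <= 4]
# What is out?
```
Trace:
  v=0
  v=1
  v=2
  v=3
  v=4
  v=5
  v=6
  v=7
  v=8
  v=9
  v=10
  out=[0, 3, 6, 9, 12]

Final answer: [0, 3, 6, 9, 12]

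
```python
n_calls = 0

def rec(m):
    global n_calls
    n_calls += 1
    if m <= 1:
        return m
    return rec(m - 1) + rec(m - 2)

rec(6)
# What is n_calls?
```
Call trace (a repeated sub-call is expanded the first time; later identical calls just restate its return value):
rec(m=6)
  rec(m=5)
    rec(m=4)
      rec(m=3)
        rec(m=2)
          rec(m=1)
          -> return 1
          rec(m=0)
          -> return 0
        -> return 1
        rec(m=1)
        -> return 1
      -> return 2
      rec(m=2) -> return 1  (same call as traced above)
    -> return 3
    rec(m=3) -> return 2  (same call as traced above)
  -> return 5
  rec(m=4) -> return 3  (same call as traced above)
-> return 8

n_calls is incremented once per call, so count the calls in each subtree. Let C(m) = number of calls made by rec(m).
C(0) = C(1) = 1 (base case, no recursion); C(m) = 1 + C(m - 1) + C(m - 2) otherwise.
C(2) = 1 + C(1) + C(0) = 1 + 1 + 1 = 3
C(3) = 1 + C(2) + C(1) = 1 + 3 + 1 = 5
C(4) = 1 + C(3) + C(2) = 1 + 5 + 3 = 9
C(5) = 1 + C(4) + C(3) = 1 + 9 + 5 = 15
C(6) = 1 + C(5) + C(4) = 1 + 15 + 9 = 25
n_calls = C(6) = 25

Final answer: 25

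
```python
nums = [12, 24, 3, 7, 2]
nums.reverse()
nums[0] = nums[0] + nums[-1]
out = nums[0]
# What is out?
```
Trace:
  nums=[12, 24, 3, 7, 2]
  nums=[2, 7, 3, 24, 12]
  nums=[14, 7, 3, 24, 12]
  nums=[14, 7, 3, 24, 12], out=14

Final answer: 14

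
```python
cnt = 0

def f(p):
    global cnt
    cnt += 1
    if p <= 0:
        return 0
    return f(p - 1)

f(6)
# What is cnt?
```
Call trace:
f(p=6)
  f(p=5)
    f(p=4)
      f(p=3)
        f(p=2)
          f(p=1)
            f(p=0)
            -> return 0
          -> return 0
        -> return 0
      -> return 0
    -> return 0
  -> return 0
-> return 0

cnt is incremented once per call. f is entered once for each p = 6, 5, 4, 3, 2, 1, 0 (the p <= 0 call returns without recursing), i.e. 6 + 1 calls.
cnt = 7

Final answer: 7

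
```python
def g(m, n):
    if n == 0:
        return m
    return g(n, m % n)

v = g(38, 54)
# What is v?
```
Call trace:
g(m=38, n=54)
  g(m=54, n=38)
    g(m=38, n=16)
      g(m=16, n=6)
        g(m=6, n=4)
          g(m=4, n=2)
            g(m=2, n=0)
            -> return 2
          -> return 2
        -> return 2
      -> return 2
    -> return 2
  -> return 2
-> return 2

Final answer: 2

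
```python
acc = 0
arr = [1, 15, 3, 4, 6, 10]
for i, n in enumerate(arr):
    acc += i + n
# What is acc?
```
Trace:
  acc=0
  acc=1, i=0, n=1
  acc=17, i=1, n=15
  acc=22, i=2, n=3
  acc=29, i=3, n=4
  acc=39, i=4, n=6
  acc=54, i=5, n=10

Final answer: 54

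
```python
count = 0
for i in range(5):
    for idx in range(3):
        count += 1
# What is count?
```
Trace:
  count=0
  count=1, i=0, idx=0
  count=2, i=0, idx=1
  count=3, i=0, idx=2
  count=4, i=1, idx=0
  count=5, i=1, idx=1
  count=6, i=1, idx=2
  count=7, i=2, idx=0
  count=8, i=2, idx=1
  count=9, i=2, idx=2
  count=10, i=3, idx=0
  count=11, i=3, idx=1
  count=12, i=3, idx=2
  count=13, i=4, idx=0
  count=14, i=4, idx=1
  count=15, i=4, idx=2

Final answer: 15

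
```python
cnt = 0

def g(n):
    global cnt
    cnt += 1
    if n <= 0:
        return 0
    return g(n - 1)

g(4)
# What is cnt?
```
Call trace:
g(n=4)
  g(n=3)
    g(n=2)
      g(n=1)
        g(n=0)
        -> return 0
      -> return 0
    -> return 0
  -> return 0
-> return 0

cnt is incremented once per call. g is entered once for each n = 4, 3, 2, 1, 0 (the n <= 0 call returns without recursing), i.e. 4 + 1 calls.
cnt = 5

Final answer: 5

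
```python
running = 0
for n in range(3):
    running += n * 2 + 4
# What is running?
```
Trace:
  running=0
  running=4, n=0
  running=10, n=1
  running=18, n=2

Final answer: 18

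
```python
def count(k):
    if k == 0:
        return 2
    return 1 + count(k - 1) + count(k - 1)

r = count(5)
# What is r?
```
Call trace (a repeated sub-call is expanded the first time; later identical calls just restate its return value):
count(k=5)
  count(k=4)
    count(k=3)
      count(k=2)
        count(k=1)
          count(k=0)
          -> return 2
          count(k=0)
          -> return 2
        -> return 5
        count(k=1) -> return 5  (same call as traced above)
      -> return 11
      count(k=2) -> return 11  (same call as traced above)
    -> return 23
    count(k=3) -> return 23  (same call as traced above)
  -> return 47
  count(k=4) -> return 47  (same call as traced above)
-> return 95

Final answer: 95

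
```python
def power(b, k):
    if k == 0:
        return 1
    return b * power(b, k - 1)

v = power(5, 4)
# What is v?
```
Call trace:
power(b=5, k=4)
  power(b=5, k=3)
    power(b=5, k=2)
      power(b=5, k=1)
        power(b=5, k=0)
        -> return 1
      -> return 5
    -> return 25
  -> return 125
-> return 625

Final answer: 625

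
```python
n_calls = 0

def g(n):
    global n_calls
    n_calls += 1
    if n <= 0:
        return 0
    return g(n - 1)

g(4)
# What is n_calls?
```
Call trace:
g(n=4)
  g(n=3)
    g(n=2)
      g(n=1)
        g(n=0)
        -> return 0
      -> return 0
    -> return 0
  -> return 0
-> return 0

n_calls is incremented once per call. g is entered once for each n = 4, 3, 2, 1, 0 (the n <= 0 call returns without recursing), i.e. 4 + 1 calls.
n_calls = 5

Final answer: 5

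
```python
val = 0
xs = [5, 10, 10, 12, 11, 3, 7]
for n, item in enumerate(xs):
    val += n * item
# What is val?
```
Trace:
  val=0
  val=0, n=0, item=5
  val=10, n=1, item=10
  val=30, n=2, item=10
  val=66, n=3, item=12
  val=110, n=4, item=11
  val=125, n=5, item=3
  val=167, n=6, item=7

Final answer: 167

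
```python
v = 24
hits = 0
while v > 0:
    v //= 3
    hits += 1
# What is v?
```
Trace:
  v=24
  v=24, hits=0
  v=8, hits=1
  v=2, hits=2
  v=0, hits=3

Final answer: 0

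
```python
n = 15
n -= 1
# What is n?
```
Trace:
  n=15
  n=14

Final answer: 14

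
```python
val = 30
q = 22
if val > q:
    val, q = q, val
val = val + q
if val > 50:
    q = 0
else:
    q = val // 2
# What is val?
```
Trace:
  val=30
  val=30, q=22
  val=22, q=30
  val=52, q=30
  val=52, q=0

Final answer: 52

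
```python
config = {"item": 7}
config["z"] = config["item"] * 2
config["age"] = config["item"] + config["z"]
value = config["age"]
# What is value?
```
Trace:
  config={'item': 7}
  config={'item': 7, 'z': 14}
  config={'item': 7, 'z': 14, 'age': 21}
  config={'item': 7, 'z': 14, 'age': 21}, value=21

Final answer: 21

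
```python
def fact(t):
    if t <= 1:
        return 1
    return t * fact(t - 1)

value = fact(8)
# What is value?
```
Call trace:
fact(t=8)
  fact(t=7)
    fact(t=6)
      fact(t=5)
        fact(t=4)
          fact(t=3)
            fact(t=2)
              fact(t=1)
              -> return 1
            -> return 2
          -> return 6
        -> return 24
      -> return 120
    -> return 720
  -> return 5040
-> return 40320

Final answer: 40320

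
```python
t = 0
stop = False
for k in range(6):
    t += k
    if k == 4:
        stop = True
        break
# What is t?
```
Trace:
  t=0
  t=0, stop=False
  t=0, stop=False, k=0
  t=1, stop=False, k=1
  t=3, stop=False, k=2
  t=6, stop=False, k=3
  t=10, stop=True, k=4

Final answer: 10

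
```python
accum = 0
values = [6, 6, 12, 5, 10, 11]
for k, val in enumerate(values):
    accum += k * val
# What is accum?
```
Trace:
  accum=0
  accum=0, k=0, val=6
  accum=6, k=1, val=6
  accum=30, k=2, val=12
  accum=45, k=3, val=5
  accum=85, k=4, val=10
  accum=140, k=5, val=11

Final answer: 140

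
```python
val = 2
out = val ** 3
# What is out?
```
Trace:
  val=2
  val=2, out=8

Final answer: 8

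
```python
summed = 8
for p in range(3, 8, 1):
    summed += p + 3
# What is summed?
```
Trace:
  summed=8
  summed=14, p=3
  summed=21, p=4
  summed=29, p=5
  summed=38, p=6
  summed=48, p=7

Final answer: 48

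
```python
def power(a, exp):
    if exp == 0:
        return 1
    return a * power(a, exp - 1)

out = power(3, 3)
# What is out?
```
Call trace:
power(a=3, exp=3)
  power(a=3, exp=2)
    power(a=3, exp=1)
      power(a=3, exp=0)
      -> return 1
    -> return 3
  -> return 9
-> return 27

Final answer: 27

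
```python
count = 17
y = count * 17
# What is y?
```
Trace:
  count=17
  count=17, y=289

Final answer: 289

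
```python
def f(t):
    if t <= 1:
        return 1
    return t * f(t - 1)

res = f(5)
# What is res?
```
Call trace:
f(t=5)
  f(t=4)
    f(t=3)
      f(t=2)
        f(t=1)
        -> return 1
      -> return 2
    -> return 6
  -> return 24
-> return 120

Final answer: 120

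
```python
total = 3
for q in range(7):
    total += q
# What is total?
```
Trace:
  total=3
  total=3, q=0
  total=4, q=1
  total=6, q=2
  total=9, q=3
  total=13, q=4
  total=18, q=5
  total=24, q=6

Final answer: 24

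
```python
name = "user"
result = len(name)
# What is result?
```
Trace:
  name='user'
  name='user', result=4

Final answer: 4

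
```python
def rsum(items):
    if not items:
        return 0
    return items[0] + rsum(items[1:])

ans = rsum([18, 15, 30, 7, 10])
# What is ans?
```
Call trace:
rsum(items=[18, 15, 30, 7, 10])
  rsum(items=[15, 30, 7, 10])
    rsum(items=[30, 7, 10])
      rsum(items=[7, 10])
        rsum(items=[10])
          rsum(items=[])
          -> return 0
        -> return 10
      -> return 17
    -> return 47
  -> return 62
-> return 80

Final answer: 80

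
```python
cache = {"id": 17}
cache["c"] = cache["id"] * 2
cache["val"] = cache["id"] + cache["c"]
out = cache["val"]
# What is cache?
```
Trace:
  cache={'id': 17}
  cache={'id': 17, 'c': 34}
  cache={'id': 17, 'c': 34, 'val': 51}
  cache={'id': 17, 'c': 34, 'val': 51}, out=51

Final answer: {'id': 17, 'c': 34, 'val': 51}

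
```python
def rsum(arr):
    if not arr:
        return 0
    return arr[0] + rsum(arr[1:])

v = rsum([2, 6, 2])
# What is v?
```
Call trace:
rsum(arr=[2, 6, 2])
  rsum(arr=[6, 2])
    rsum(arr=[2])
      rsum(arr=[])
      -> return 0
    -> return 2
  -> return 8
-> return 10

Final answer: 10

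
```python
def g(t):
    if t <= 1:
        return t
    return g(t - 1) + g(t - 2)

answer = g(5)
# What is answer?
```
Call trace (a repeated sub-call is expanded the first time; later identical calls just restate its return value):
g(t=5)
  g(t=4)
    g(t=3)
      g(t=2)
        g(t=1)
        -> return 1
        g(t=0)
        -> return 0
      -> return 1
      g(t=1)
      -> return 1
    -> return 2
    g(t=2) -> return 1  (same call as traced above)
  -> return 3
  g(t=3) -> return 2  (same call as traced above)
-> return 5

Final answer: 5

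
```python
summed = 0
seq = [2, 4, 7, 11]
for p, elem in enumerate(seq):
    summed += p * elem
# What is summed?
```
Trace:
  summed=0
  summed=0, p=0, elem=2
  summed=4, p=1, elem=4
  summed=18, p=2, elem=7
  summed=51, p=3, elem=11

Final answer: 51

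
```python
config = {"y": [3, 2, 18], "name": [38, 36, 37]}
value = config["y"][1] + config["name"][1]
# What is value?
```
Trace:
  config={'y': [3, 2, 18], 'name': [38, 36, 37]}
  config={'y': [3, 2, 18], 'name': [38, 36, 37]}, value=38

Final answer: 38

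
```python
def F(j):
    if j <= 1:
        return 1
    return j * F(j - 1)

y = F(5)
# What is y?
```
Call trace:
F(j=5)
  F(j=4)
    F(j=3)
      F(j=2)
        F(j=1)
        -> return 1
      -> return 2
    -> return 6
  -> return 24
-> return 120

Final answer: 120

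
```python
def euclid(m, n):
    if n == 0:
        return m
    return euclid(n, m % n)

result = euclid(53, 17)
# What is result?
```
Call trace:
euclid(m=53, n=17)
  euclid(m=17, n=2)
    euclid(m=2, n=1)
      euclid(m=1, n=0)
      -> return 1
    -> return 1
  -> return 1
-> return 1

Final answer: 1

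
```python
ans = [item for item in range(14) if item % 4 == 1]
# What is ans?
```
Trace:
  item=0
  item=1
  item=2
  item=3
  item=4
  item=5
  item=6
  item=7
  item=8
  item=9
  item=10
  item=11
  item=12
  item=13
  ans=[1, 5, 9, 13]

Final answer: [1, 5, 9, 13]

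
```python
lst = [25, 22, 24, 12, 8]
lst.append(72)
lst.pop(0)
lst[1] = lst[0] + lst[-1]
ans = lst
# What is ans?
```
Trace:
  lst=[25, 22, 24, 12, 8]
  lst=[25, 22, 24, 12, 8, 72]
  lst=[22, 24, 12, 8, 72]
  lst=[22, 94, 12, 8, 72]
  lst=[22, 94, 12, 8, 72], ans=[22, 94, 12, 8, 72]

Final answer: [22, 94, 12, 8, 72]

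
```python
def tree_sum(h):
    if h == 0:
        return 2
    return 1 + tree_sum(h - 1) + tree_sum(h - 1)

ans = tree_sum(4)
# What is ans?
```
Call trace (a repeated sub-call is expanded the first time; later identical calls just restate its return value):
tree_sum(h=4)
  tree_sum(h=3)
    tree_sum(h=2)
      tree_sum(h=1)
        tree_sum(h=0)
        -> return 2
        tree_sum(h=0)
        -> return 2
      -> return 5
      tree_sum(h=1) -> return 5  (same call as traced above)
    -> return 11
    tree_sum(h=2) -> return 11  (same call as traced above)
  -> return 23
  tree_sum(h=3) -> return 23  (same call as traced above)
-> return 47

Final answer: 47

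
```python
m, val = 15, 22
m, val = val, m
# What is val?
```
Trace:
  m=15, val=22
  m=22, val=15

Final answer: 15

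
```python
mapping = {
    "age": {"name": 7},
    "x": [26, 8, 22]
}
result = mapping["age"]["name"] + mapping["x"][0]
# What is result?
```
Trace:
  mapping={'age': {'name': 7}, 'x': [26, 8, 22]}
  mapping={'age': {'name': 7}, 'x': [26, 8, 22]}, result=33

Final answer: 33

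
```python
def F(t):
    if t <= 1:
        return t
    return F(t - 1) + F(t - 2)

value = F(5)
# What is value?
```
Call trace (a repeated sub-call is expanded the first time; later identical calls just restate its return value):
F(t=5)
  F(t=4)
    F(t=3)
      F(t=2)
        F(t=1)
        -> return 1
        F(t=0)
        -> return 0
      -> return 1
      F(t=1)
      -> return 1
    -> return 2
    F(t=2) -> return 1  (same call as traced above)
  -> return 3
  F(t=3) -> return 2  (same call as traced above)
-> return 5

Final answer: 5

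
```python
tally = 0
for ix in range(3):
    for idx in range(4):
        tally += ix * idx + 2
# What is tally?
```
Trace:
  tally=0
  tally=2, ix=0, idx=0
  tally=4, ix=0, idx=1
  tally=6, ix=0, idx=2
  tally=8, ix=0, idx=3
  tally=10, ix=1, idx=0
  tally=13, ix=1, idx=1
  tally=17, ix=1, idx=2
  tally=22, ix=1, idx=3
  tally=24, ix=2, idx=0
  tally=28, ix=2, idx=1
  tally=34, ix=2, idx=2
  tally=42, ix=2, idx=3

Final answer: 42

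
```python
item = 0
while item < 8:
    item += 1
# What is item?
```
Trace:
  item=0
  item=1
  item=2
  item=3
  item=4
  item=5
  item=6
  item=7
  item=8

Final answer: 8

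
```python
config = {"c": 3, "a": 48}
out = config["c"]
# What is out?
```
Trace:
  config={'c': 3, 'a': 48}
  config={'c': 3, 'a': 48}, out=3

Final answer: 3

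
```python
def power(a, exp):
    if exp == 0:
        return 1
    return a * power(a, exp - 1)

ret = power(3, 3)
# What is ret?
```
Call trace:
power(a=3, exp=3)
  power(a=3, exp=2)
    power(a=3, exp=1)
      power(a=3, exp=0)
      -> return 1
    -> return 3
  -> return 9
-> return 27

Final answer: 27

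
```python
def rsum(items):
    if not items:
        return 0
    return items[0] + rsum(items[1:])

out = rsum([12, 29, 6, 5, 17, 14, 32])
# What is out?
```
Call trace:
rsum(items=[12, 29, 6, 5, 17, 14, 32])
  rsum(items=[29, 6, 5, 17, 14, 32])
    rsum(items=[6, 5, 17, 14, 32])
      rsum(items=[5, 17, 14, 32])
        rsum(items=[17, 14, 32])
          rsum(items=[14, 32])
            rsum(items=[32])
              rsum(items=[])
              -> return 0
            -> return 32
          -> return 46
        -> return 63
      -> return 68
    -> return 74
  -> return 103
-> return 115

Final answer: 115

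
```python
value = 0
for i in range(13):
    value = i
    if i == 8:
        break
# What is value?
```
Trace:
  value=0
  value=0, i=0
  value=1, i=1
  value=2, i=2
  value=3, i=3
  value=4, i=4
  value=5, i=5
  value=6, i=6
  value=7, i=7
  value=8, i=8

Final answer: 8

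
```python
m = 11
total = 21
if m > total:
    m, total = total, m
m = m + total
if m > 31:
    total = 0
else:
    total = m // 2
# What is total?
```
Trace:
  m=11
  m=11, total=21
  m=11, total=21
  m=32, total=21
  m=32, total=0

Final answer: 0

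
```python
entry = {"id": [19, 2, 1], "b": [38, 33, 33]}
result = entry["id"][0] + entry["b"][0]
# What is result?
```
Trace:
  entry={'id': [19, 2, 1], 'b': [38, 33, 33]}
  entry={'id': [19, 2, 1], 'b': [38, 33, 33]}, result=57

Final answer: 57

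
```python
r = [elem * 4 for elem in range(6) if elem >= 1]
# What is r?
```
Trace:
  elem=0
  elem=1
  elem=2
  elem=3
  elem=4
  elem=5
  r=[4, 8, 12, 16, 20]

Final answer: [4, 8, 12, 16, 20]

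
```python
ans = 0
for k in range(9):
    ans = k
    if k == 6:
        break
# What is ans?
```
Trace:
  ans=0
  ans=0, k=0
  ans=1, k=1
  ans=2, k=2
  ans=3, k=3
  ans=4, k=4
  ans=5, k=5
  ans=6, k=6

Final answer: 6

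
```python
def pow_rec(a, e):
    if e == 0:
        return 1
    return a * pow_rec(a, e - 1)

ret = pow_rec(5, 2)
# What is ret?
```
Call trace:
pow_rec(a=5, e=2)
  pow_rec(a=5, e=1)
    pow_rec(a=5, e=0)
    -> return 1
  -> return 5
-> return 25

Final answer: 25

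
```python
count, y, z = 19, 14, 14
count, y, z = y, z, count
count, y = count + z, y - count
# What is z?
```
Trace:
  count=19, y=14, z=14
  count=14, y=14, z=19
  count=33, y=0, z=19

Final answer: 19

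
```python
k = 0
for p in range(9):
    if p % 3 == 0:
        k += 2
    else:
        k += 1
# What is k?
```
Trace:
  k=0
  k=2, p=0
  k=3, p=1
  k=4, p=2
  k=6, p=3
  k=7, p=4
  k=8, p=5
  k=10, p=6
  k=11, p=7
  k=12, p=8

Final answer: 12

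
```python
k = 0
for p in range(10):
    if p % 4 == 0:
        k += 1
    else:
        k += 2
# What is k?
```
Trace:
  k=0
  k=1, p=0
  k=3, p=1
  k=5, p=2
  k=7, p=3
  k=8, p=4
  k=10, p=5
  k=12, p=6
  k=14, p=7
  k=15, p=8
  k=17, p=9

Final answer: 17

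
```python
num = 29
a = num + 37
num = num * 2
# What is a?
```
Trace:
  num=29
  num=29, a=66
  num=58, a=66

Final answer: 66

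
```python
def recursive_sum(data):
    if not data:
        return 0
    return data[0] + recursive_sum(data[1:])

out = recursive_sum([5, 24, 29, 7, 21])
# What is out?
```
Call trace:
recursive_sum(data=[5, 24, 29, 7, 21])
  recursive_sum(data=[24, 29, 7, 21])
    recursive_sum(data=[29, 7, 21])
      recursive_sum(data=[7, 21])
        recursive_sum(data=[21])
          recursive_sum(data=[])
          -> return 0
        -> return 21
      -> return 28
    -> return 57
  -> return 81
-> return 86

Final answer: 86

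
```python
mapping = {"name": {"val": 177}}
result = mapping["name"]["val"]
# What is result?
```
Trace:
  mapping={'name': {'val': 177}}
  mapping={'name': {'val': 177}}, result=177

Final answer: 177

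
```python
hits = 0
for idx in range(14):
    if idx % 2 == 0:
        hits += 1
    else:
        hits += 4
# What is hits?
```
Trace:
  hits=0
  hits=1, idx=0
  hits=5, idx=1
  hits=6, idx=2
  hits=10, idx=3
  hits=11, idx=4
  hits=15, idx=5
  hits=16, idx=6
  hits=20, idx=7
  hits=21, idx=8
  hits=25, idx=9
  hits=26, idx=10
  hits=30, idx=11
  hits=31, idx=12
  hits=35, idx=13

Final answer: 35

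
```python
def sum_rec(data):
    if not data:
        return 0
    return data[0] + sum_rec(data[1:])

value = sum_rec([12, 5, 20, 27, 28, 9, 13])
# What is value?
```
Call trace:
sum_rec(data=[12, 5, 20, 27, 28, 9, 13])
  sum_rec(data=[5, 20, 27, 28, 9, 13])
    sum_rec(data=[20, 27, 28, 9, 13])
      sum_rec(data=[27, 28, 9, 13])
        sum_rec(data=[28, 9, 13])
          sum_rec(data=[9, 13])
            sum_rec(data=[13])
              sum_rec(data=[])
              -> return 0
            -> return 13
          -> return 22
        -> return 50
      -> return 77
    -> return 97
  -> return 102
-> return 114

Final answer: 114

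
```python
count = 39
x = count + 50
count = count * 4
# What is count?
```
Trace:
  count=39
  count=39, x=89
  count=156, x=89

Final answer: 156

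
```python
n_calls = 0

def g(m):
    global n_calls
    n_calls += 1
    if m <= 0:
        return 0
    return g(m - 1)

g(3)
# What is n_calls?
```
Call trace:
g(m=3)
  g(m=2)
    g(m=1)
      g(m=0)
      -> return 0
    -> return 0
  -> return 0
-> return 0

n_calls is incremented once per call. g is entered once for each m = 3, 2, 1, 0 (the m <= 0 call returns without recursing), i.e. 3 + 1 calls.
n_calls = 4

Final answer: 4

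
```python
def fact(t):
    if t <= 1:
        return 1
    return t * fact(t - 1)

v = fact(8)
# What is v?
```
Call trace:
fact(t=8)
  fact(t=7)
    fact(t=6)
      fact(t=5)
        fact(t=4)
          fact(t=3)
            fact(t=2)
              fact(t=1)
              -> return 1
            -> return 2
          -> return 6
        -> return 24
      -> return 120
    -> return 720
  -> return 5040
-> return 40320

Final answer: 40320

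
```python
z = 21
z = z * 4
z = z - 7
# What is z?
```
Trace:
  z=21
  z=84
  z=77

Final answer: 77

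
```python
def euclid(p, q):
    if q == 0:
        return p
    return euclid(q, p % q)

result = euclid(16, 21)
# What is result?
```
Call trace:
euclid(p=16, q=21)
  euclid(p=21, q=16)
    euclid(p=16, q=5)
      euclid(p=5, q=1)
        euclid(p=1, q=0)
        -> return 1
      -> return 1
    -> return 1
  -> return 1
-> return 1

Final answer: 1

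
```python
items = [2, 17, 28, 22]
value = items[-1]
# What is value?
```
Trace:
  items=[2, 17, 28, 22]
  items=[2, 17, 28, 22], value=22

Final answer: 22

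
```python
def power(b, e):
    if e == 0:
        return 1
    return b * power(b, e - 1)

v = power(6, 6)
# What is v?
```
Call trace:
power(b=6, e=6)
  power(b=6, e=5)
    power(b=6, e=4)
      power(b=6, e=3)
        power(b=6, e=2)
          power(b=6, e=1)
            power(b=6, e=0)
            -> return 1
          -> return 6
        -> return 36
      -> return 216
    -> return 1296
  -> return 7776
-> return 46656

Final answer: 46656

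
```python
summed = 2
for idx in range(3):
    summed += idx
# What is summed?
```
Trace:
  summed=2
  summed=2, idx=0
  summed=3, idx=1
  summed=5, idx=2

Final answer: 5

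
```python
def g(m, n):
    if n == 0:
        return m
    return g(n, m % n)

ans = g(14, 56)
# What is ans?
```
Call trace:
g(m=14, n=56)
  g(m=56, n=14)
    g(m=14, n=0)
    -> return 14
  -> return 14
-> return 14

Final answer: 14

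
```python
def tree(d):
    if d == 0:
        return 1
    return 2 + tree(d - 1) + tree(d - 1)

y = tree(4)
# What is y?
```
Call trace (a repeated sub-call is expanded the first time; later identical calls just restate its return value):
tree(d=4)
  tree(d=3)
    tree(d=2)
      tree(d=1)
        tree(d=0)
        -> return 1
        tree(d=0)
        -> return 1
      -> return 4
      tree(d=1) -> return 4  (same call as traced above)
    -> return 10
    tree(d=2) -> return 10  (same call as traced above)
  -> return 22
  tree(d=3) -> return 22  (same call as traced above)
-> return 46

Final answer: 46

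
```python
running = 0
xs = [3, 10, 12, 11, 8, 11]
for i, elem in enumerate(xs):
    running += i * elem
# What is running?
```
Trace:
  running=0
  running=0, i=0, elem=3
  running=10, i=1, elem=10
  running=34, i=2, elem=12
  running=67, i=3, elem=11
  running=99, i=4, elem=8
  running=154, i=5, elem=11

Final answer: 154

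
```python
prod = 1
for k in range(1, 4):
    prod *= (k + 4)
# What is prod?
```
Trace:
  prod=1
  prod=5, k=1
  prod=30, k=2
  prod=210, k=3

Final answer: 210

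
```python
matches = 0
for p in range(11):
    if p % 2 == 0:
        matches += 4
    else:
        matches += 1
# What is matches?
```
Trace:
  matches=0
  matches=4, p=0
  matches=5, p=1
  matches=9, p=2
  matches=10, p=3
  matches=14, p=4
  matches=15, p=5
  matches=19, p=6
  matches=20, p=7
  matches=24, p=8
  matches=25, p=9
  matches=29, p=10

Final answer: 29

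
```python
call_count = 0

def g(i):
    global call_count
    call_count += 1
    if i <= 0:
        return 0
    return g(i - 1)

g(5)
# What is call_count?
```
Call trace:
g(i=5)
  g(i=4)
    g(i=3)
      g(i=2)
        g(i=1)
          g(i=0)
          -> return 0
        -> return 0
      -> return 0
    -> return 0
  -> return 0
-> return 0

call_count is incremented once per call. g is entered once for each i = 5, 4, 3, 2, 1, 0 (the i <= 0 call returns without recursing), i.e. 5 + 1 calls.
call_count = 6

Final answer: 6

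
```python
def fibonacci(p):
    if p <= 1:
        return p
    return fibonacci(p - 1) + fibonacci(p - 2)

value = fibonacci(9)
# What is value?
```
Call trace (a repeated sub-call is expanded the first time; later identical calls just restate its return value):
fibonacci(p=9)
  fibonacci(p=8)
    fibonacci(p=7)
      fibonacci(p=6)
        fibonacci(p=5)
          fibonacci(p=4)
            fibonacci(p=3)
              fibonacci(p=2)
                fibonacci(p=1)
                -> return 1
                fibonacci(p=0)
                -> return 0
              -> return 1
              fibonacci(p=1)
              -> return 1
            -> return 2
            fibonacci(p=2) -> return 1  (same call as traced above)
          -> return 3
          fibonacci(p=3) -> return 2  (same call as traced above)
        -> return 5
        fibonacci(p=4) -> return 3  (same call as traced above)
      -> return 8
      fibonacci(p=5) -> return 5  (same call as traced above)
    -> return 13
    fibonacci(p=6) -> return 8  (same call as traced above)
  -> return 21
  fibonacci(p=7) -> return 13  (same call as traced above)
-> return 34

Final answer: 34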